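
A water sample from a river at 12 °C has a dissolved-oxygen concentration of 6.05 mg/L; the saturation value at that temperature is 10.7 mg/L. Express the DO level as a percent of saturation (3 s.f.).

% saturation = C/C_s × 100 = 6.05/10.7 × 100 = 56.5 %.

56.5 % saturation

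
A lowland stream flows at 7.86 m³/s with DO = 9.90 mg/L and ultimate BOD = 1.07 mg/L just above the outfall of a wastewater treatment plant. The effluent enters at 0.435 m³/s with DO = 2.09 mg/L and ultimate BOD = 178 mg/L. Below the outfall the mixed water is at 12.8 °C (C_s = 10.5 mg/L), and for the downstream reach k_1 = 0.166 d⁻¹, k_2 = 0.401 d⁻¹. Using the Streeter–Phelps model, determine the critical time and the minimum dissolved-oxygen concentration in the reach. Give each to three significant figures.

t_c ≈ 3.12 d; minimum DO ≈ 7.95 mg/L

Mixed DO = (7.86×9.90 + 0.435×2.09)/(7.86+0.435) = 78.72/8.295 = 9.490 mg/L.
Mixed L₀ = (7.86×1.07 + 0.435×178)/(8.295) = 85.84/8.295 = 10.35 mg/L.
Initial deficit D₀ = C_s − DO₀ = 10.5 − 9.490 = 1.010 mg/L.
t_c = (1/0.2350) ln[(0.401/0.166)(1 − 1.010×0.2350/(0.166×10.35))] = 4.255 × ln(2.082) = 3.121 d.
D_c = (0.166/0.401) × 10.35 × e^(−0.166×3.121) = 0.4140 × 10.35 × 0.5957 = 2.552 mg/L.
Minimum DO = 10.5 − 2.552 = 7.948 mg/L.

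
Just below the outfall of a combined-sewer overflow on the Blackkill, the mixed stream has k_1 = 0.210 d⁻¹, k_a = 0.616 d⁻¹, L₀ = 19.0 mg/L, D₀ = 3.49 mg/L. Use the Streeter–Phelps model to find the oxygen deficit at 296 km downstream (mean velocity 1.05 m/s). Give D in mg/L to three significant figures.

Travel time t = x/v = 296 km / (1.05 m/s) = 296000 m / 1.05 m/s = 281900 s = 3.263 d.
k_1 L₀/(k_a−k_1) = 0.210×19.0/(0.616−0.210) = 3.990/0.4060 = 9.828 mg/L.
e^(−k_1 t) = e^(−0.210×3.263) = 0.5040; e^(−k_a t) = e^(−0.616×3.263) = 0.1340.
D = 9.828 × (0.5040 − 0.1340) + 3.49 × 0.1340 = 3.636 + 0.4677 = 4.104 mg/L.

D ≈ 4.10 mg/L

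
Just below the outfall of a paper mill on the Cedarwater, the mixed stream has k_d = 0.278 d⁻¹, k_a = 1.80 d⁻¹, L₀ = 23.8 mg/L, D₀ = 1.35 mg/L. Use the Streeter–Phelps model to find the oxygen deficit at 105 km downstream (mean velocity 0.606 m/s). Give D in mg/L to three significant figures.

D ≈ 2.41 mg/L

Travel time t = x/v = 105 km / (0.606 m/s) = 105000 m / 0.606 m/s = 173300 s = 2.005 d.
k_d L₀/(k_a−k_d) = 0.278×23.8/(1.80−0.278) = 6.616/1.522 = 4.347 mg/L.
e^(−k_d t) = e^(−0.278×2.005) = 0.5726; e^(−k_a t) = e^(−1.80×2.005) = 0.02706.
D = 4.347 × (0.5726 − 0.02706) + 1.35 × 0.02706 = 2.372 + 0.03653 = 2.408 mg/L.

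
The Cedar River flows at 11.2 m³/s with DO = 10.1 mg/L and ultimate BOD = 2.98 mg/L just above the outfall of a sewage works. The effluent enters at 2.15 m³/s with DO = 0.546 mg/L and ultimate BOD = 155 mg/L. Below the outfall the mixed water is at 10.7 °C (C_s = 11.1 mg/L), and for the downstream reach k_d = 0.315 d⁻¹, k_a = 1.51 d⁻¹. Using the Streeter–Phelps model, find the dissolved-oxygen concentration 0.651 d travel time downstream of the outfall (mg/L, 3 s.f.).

Mixed DO = (11.2×10.1 + 2.15×0.546)/(11.2+2.15) = 114.3/13.35 = 8.561 mg/L.
Mixed L₀ = (11.2×2.98 + 2.15×155)/(13.35) = 366.6/13.35 = 27.46 mg/L.
Initial deficit D₀ = C_s − DO₀ = 11.1 − 8.561 = 2.539 mg/L.
D(0.651) = [0.315×27.46/(1.51−0.315)](e^(−0.315×0.651) − e^(−1.51×0.651)) + 2.539 e^(−1.51×0.651)
= 7.239 × (0.8146 − 0.3742) + 2.539 × 0.3742 = 4.138 mg/L.
DO = 11.1 − 4.138 = 6.962 mg/L.

DO ≈ 6.96 mg/L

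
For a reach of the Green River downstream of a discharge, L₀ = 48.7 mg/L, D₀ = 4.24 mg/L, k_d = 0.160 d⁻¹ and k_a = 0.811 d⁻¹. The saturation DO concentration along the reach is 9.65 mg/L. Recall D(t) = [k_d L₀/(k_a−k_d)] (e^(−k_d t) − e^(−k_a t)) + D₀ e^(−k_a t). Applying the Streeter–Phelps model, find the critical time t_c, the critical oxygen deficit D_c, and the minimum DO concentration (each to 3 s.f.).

At the critical point dD/dt = 0, so k_d L₀ e^(−k_d t) = k_a D. Substituting D(t) from the Streeter–Phelps equation and solving for t gives
t_c = ln[(k_a/k_d)(1 − D₀(k_a−k_d)/(k_d L₀))] / (k_a−k_d).
Here k_a−k_d = 0.6510 d⁻¹ and 1 − D₀(k_a−k_d)/(k_d L₀) = 1 − 4.24×0.6510/(0.160×48.7) = 0.6458, so
t_c = ln(5.069 × 0.6458) / 0.6510 = 1.186 / 0.6510 = 1.821 d.
D_c = (k_d/k_a) L₀ e^(−k_d t_c) = (0.160/0.811) × 48.7 × e^(−0.160×1.821) = 0.1973 × 48.7 × 0.7472 = 7.179 mg/L.
Minimum DO = C_s − D_c = 9.65 − 7.179 = 2.471 mg/L.

t_c ≈ 1.82 d; D_c ≈ 7.18 mg/L; min DO ≈ 2.47 mg/L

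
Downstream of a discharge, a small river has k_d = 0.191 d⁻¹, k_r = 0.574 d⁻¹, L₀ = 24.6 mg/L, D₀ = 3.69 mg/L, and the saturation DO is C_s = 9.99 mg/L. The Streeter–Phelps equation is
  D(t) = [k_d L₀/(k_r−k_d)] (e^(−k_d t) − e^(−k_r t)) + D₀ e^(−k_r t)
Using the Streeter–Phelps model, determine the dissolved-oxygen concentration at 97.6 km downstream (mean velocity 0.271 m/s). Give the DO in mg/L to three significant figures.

DO ≈ 5.24 mg/L

Travel time t = x/v = 97.6 km / (0.271 m/s) = 97600 m / 0.271 m/s = 360100 s = 4.168 d.
k_d L₀/(k_r−k_d) = 0.191×24.6/(0.574−0.191) = 4.699/0.3830 = 12.27 mg/L.
e^(−k_d t) = e^(−0.191×4.168) = 0.4511; e^(−k_r t) = e^(−0.574×4.168) = 0.09139.
D = 12.27 × (0.4511 − 0.09139) + 3.69 × 0.09139 = 4.412 + 0.3372 = 4.750 mg/L.
DO = C_s − D = 9.99 − 4.750 = 5.240 mg/L.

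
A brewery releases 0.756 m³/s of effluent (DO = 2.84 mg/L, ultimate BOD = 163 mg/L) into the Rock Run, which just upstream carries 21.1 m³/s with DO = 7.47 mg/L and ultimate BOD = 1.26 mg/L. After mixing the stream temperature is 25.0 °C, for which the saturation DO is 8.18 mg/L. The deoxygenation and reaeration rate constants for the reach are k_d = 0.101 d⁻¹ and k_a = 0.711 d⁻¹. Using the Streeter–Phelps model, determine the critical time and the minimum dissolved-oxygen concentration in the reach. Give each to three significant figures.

t_c ≈ 0.813 d; minimum DO ≈ 7.28 mg/L

Mixed DO = (21.1×7.47 + 0.756×2.84)/(21.1+0.756) = 159.8/21.86 = 7.310 mg/L.
Mixed L₀ = (21.1×1.26 + 0.756×163)/(21.86) = 149.8/21.86 = 6.855 mg/L.
Initial deficit D₀ = C_s − DO₀ = 8.18 − 7.310 = 0.8702 mg/L.
t_c = (1/0.6100) ln[(0.711/0.101)(1 − 0.8702×0.6100/(0.101×6.855))] = 1.639 × ln(1.642) = 0.8134 d.
D_c = (0.101/0.711) × 6.855 × e^(−0.101×0.8134) = 0.1421 × 6.855 × 0.9211 = 0.8969 mg/L.
Minimum DO = 8.18 − 0.8969 = 7.283 mg/L.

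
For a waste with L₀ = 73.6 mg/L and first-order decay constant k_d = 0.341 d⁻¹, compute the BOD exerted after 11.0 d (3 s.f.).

y_t = L₀(1 − e^(−k_d t)) = 73.6 × (1 − e^(−0.341×11.0))
= 73.6 × (1 − 0.02349) = 73.6 × 0.9765 = 71.87 mg/L.

y ≈ 71.9 mg/L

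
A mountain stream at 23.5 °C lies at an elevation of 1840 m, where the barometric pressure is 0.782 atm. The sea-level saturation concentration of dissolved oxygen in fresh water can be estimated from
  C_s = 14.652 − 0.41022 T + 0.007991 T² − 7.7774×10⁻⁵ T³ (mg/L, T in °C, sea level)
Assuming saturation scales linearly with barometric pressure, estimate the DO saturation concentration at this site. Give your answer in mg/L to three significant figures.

At sea level: C_s = 14.652 − 0.41022×23.5 + 0.007991×23.5² − 7.7774×10⁻⁵×23.5³ = 8.416 mg/L.
Pressure correction: C_s' = 8.416 × 0.782 = 6.581 mg/L.

C_s ≈ 6.58 mg/L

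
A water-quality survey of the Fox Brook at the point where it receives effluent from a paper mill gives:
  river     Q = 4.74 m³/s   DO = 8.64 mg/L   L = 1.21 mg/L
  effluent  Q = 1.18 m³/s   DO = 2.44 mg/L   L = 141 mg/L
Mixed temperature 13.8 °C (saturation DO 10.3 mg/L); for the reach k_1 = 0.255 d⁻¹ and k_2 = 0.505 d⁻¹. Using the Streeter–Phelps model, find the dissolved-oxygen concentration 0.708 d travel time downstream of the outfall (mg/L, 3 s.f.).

Mixed DO = (4.74×8.64 + 1.18×2.44)/(4.74+1.18) = 43.83/5.920 = 7.404 mg/L.
Mixed L₀ = (4.74×1.21 + 1.18×141)/(5.920) = 172.1/5.920 = 29.07 mg/L.
Initial deficit D₀ = C_s − DO₀ = 10.3 − 7.404 = 2.896 mg/L.
D(0.708) = [0.255×29.07/(0.505−0.255)](e^(−0.255×0.708) − e^(−0.505×0.708)) + 2.896 e^(−0.505×0.708)
= 29.66 × (0.8348 − 0.6994) + 2.896 × 0.6994 = 6.041 mg/L.
DO = 10.3 − 6.041 = 4.259 mg/L.

DO ≈ 4.26 mg/L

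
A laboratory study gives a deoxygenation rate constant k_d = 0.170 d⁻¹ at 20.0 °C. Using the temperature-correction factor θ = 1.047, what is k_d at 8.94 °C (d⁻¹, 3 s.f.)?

k_d(T₂) = k_d(T₁) · θ^(T₂−T₁) = 0.170 × 1.047^(8.94−20.0)
= 0.170 × 1.047^-11.1 = 0.170 × 0.6017 = 0.1023 d⁻¹.

k_d ≈ 0.102 d⁻¹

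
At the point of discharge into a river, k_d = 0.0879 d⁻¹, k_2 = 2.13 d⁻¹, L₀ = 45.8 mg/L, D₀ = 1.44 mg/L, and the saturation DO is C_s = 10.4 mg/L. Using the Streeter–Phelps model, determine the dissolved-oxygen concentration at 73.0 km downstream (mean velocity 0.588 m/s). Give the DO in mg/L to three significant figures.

DO ≈ 8.69 mg/L

Travel time t = x/v = 73.0 km / (0.588 m/s) = 73000 m / 0.588 m/s = 124100 s = 1.437 d.
k_d L₀/(k_2−k_d) = 0.0879×45.8/(2.13−0.0879) = 4.026/2.042 = 1.971 mg/L.
e^(−k_d t) = e^(−0.0879×1.437) = 0.8813; e^(−k_2 t) = e^(−2.13×1.437) = 0.04686.
D = 1.971 × (0.8813 − 0.04686) + 1.44 × 0.04686 = 1.645 + 0.06748 = 1.713 mg/L.
DO = C_s − D = 10.4 − 1.713 = 8.687 mg/L.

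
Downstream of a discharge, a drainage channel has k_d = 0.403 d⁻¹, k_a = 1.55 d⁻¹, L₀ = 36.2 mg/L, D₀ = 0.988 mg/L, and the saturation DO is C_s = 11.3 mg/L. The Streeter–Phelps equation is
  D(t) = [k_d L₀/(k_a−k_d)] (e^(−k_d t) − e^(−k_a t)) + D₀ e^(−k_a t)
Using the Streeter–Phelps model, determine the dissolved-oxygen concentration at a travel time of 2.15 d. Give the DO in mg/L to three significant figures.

DO ≈ 6.37 mg/L

k_d L₀/(k_a−k_d) = 0.403×36.2/(1.55−0.403) = 14.59/1.147 = 12.72 mg/L.
e^(−k_d t) = e^(−0.403×2.150) = 0.4204; e^(−k_a t) = e^(−1.55×2.150) = 0.03570.
D = 12.72 × (0.4204 − 0.03570) + 0.988 × 0.03570 = 4.893 + 0.03528 = 4.929 mg/L.
DO = C_s − D = 11.3 − 4.929 = 6.371 mg/L.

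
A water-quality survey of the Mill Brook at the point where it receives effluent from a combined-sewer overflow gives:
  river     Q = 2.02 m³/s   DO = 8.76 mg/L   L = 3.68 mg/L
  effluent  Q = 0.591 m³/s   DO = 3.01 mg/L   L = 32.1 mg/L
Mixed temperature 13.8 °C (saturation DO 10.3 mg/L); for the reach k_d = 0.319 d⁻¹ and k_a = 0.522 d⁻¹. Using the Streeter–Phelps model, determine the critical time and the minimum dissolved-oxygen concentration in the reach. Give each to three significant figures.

Mixed DO = (2.02×8.76 + 0.591×3.01)/(2.02+0.591) = 19.47/2.611 = 7.458 mg/L.
Mixed L₀ = (2.02×3.68 + 0.591×32.1)/(2.611) = 26.40/2.611 = 10.11 mg/L.
Initial deficit D₀ = C_s − DO₀ = 10.3 − 7.458 = 2.842 mg/L.
t_c = (1/0.2030) ln[(0.522/0.319)(1 − 2.842×0.2030/(0.319×10.11))] = 4.926 × ln(1.344) = 1.456 d.
D_c = (0.319/0.522) × 10.11 × e^(−0.319×1.456) = 0.6111 × 10.11 × 0.6286 = 3.885 mg/L.
Minimum DO = 10.3 − 3.885 = 6.415 mg/L.

t_c ≈ 1.46 d; minimum DO ≈ 6.42 mg/L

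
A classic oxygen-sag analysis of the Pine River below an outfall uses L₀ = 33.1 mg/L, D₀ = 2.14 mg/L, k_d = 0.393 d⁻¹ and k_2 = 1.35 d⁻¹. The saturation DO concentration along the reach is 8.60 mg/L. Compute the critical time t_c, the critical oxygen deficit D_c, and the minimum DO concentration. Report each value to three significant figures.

t_c ≈ 1.11 d; D_c ≈ 6.23 mg/L; min DO ≈ 2.37 mg/L

At the critical point dD/dt = 0, so k_d L₀ e^(−k_d t) = k_2 D. Substituting D(t) from the Streeter–Phelps equation and solving for t gives
t_c = ln[(k_2/k_d)(1 − D₀(k_2−k_d)/(k_d L₀))] / (k_2−k_d).
Here k_2−k_d = 0.9570 d⁻¹ and 1 − D₀(k_2−k_d)/(k_d L₀) = 1 − 2.14×0.9570/(0.393×33.1) = 0.8426, so
t_c = ln(3.435 × 0.8426) / 0.9570 = 1.063 / 0.9570 = 1.110 d.
L(t_c) = L₀ e^(−k_d t_c) = 33.1 × 0.6463 = 21.39 mg/L, and at the critical point k_2 D_c = k_d L, so D_c = (0.393/1.35) × 21.39 = 6.228 mg/L.
Minimum DO = C_s − D_c = 8.60 − 6.228 = 2.372 mg/L.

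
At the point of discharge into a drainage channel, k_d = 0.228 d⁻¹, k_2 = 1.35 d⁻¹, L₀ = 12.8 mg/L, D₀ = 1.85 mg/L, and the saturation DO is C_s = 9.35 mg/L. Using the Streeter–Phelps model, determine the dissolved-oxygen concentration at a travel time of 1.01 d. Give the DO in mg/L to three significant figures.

DO ≈ 7.48 mg/L

k_d L₀/(k_2−k_d) = 0.228×12.8/(1.35−0.228) = 2.918/1.122 = 2.601 mg/L.
e^(−k_d t) = e^(−0.228×1.010) = 0.7943; e^(−k_2 t) = e^(−1.35×1.010) = 0.2558.
D = 2.601 × (0.7943 − 0.2558) + 1.85 × 0.2558 = 1.401 + 0.4732 = 1.874 mg/L.
DO = C_s − D = 9.35 − 1.874 = 7.476 mg/L.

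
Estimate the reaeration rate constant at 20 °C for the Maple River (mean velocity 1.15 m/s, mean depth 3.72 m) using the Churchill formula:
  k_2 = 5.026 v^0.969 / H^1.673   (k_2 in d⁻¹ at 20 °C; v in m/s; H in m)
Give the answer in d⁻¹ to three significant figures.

k_2 = 5.026 × 1.15^0.969 / 3.72^1.673 = 5.026 × 1.145 / 9.006 = 0.6390 d⁻¹.

k_2 ≈ 0.639 d⁻¹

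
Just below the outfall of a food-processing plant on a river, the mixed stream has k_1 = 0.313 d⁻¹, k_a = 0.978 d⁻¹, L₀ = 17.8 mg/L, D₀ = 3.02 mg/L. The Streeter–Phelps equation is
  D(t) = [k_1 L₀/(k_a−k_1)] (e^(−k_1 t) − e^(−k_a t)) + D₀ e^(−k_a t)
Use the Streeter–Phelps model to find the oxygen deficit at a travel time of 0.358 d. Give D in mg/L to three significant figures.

D ≈ 3.71 mg/L

k_1 L₀/(k_a−k_1) = 0.313×17.8/(0.978−0.313) = 5.571/0.6650 = 8.378 mg/L.
e^(−k_1 t) = e^(−0.313×0.3580) = 0.8940; e^(−k_a t) = e^(−0.978×0.3580) = 0.7046.
D = 8.378 × (0.8940 − 0.7046) + 3.02 × 0.7046 = 1.587 + 2.128 = 3.715 mg/L.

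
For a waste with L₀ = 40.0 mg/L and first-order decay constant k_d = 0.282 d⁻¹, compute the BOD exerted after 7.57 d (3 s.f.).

y ≈ 35.3 mg/L

y_t = L₀(1 − e^(−k_d t)) = 40.0 × (1 − e^(−0.282×7.57))
= 40.0 × (1 − 0.1183) = 40.0 × 0.8817 = 35.27 mg/L.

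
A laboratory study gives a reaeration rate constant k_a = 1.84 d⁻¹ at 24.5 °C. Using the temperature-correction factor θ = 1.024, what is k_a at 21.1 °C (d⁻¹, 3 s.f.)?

k_a ≈ 1.70 d⁻¹

k_a(T₂) = k_a(T₁) · θ^(T₂−T₁) = 1.84 × 1.024^(21.1−24.5)
= 1.84 × 1.024^-3.40 = 1.84 × 0.9225 = 1.697 d⁻¹.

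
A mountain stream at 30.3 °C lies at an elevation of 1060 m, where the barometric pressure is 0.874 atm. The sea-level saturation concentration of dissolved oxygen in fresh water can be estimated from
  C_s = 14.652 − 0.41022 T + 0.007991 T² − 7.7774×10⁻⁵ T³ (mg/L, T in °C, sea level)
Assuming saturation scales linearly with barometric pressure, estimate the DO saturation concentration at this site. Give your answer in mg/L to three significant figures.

C_s ≈ 6.46 mg/L

At sea level: C_s = 14.652 − 0.41022×30.3 + 0.007991×30.3² − 7.7774×10⁻⁵×30.3³ = 7.395 mg/L.
Pressure correction: C_s' = 7.395 × 0.874 = 6.463 mg/L.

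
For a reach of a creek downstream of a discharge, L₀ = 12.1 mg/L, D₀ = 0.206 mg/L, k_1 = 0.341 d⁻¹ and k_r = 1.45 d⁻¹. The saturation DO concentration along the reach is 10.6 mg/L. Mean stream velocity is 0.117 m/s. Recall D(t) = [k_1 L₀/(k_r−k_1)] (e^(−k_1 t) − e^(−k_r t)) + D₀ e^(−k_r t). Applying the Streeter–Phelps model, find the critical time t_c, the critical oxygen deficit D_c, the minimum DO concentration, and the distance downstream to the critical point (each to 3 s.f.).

t_c ≈ 1.25 d; D_c ≈ 1.86 mg/L; min DO ≈ 8.74 mg/L; x_c ≈ 12.7 km

t_c = [1/(k_r−k_1)] ln[(k_r/k_1)(1 − D₀(k_r−k_1)/(k_1 L₀))]
= [1/(1.45−0.341)] ln[(1.45/0.341)(1 − 0.206×1.109/(0.341×12.1))]
= (1/1.109) ln[4.252 × 0.9446] = 0.9017 × ln(4.017) = 0.9017 × 1.390 = 1.254 d.
D_c = (k_1/k_r) L₀ e^(−k_1 t_c) = (0.341/1.45) × 12.1 × e^(−0.341×1.254) = 0.2352 × 12.1 × 0.6521 = 1.856 mg/L.
Minimum DO = C_s − D_c = 10.6 − 1.856 = 8.744 mg/L.
x_c = v t_c = 0.117 m/s × 1.254 d × 86400 s/d = 12670 m ≈ 12.7 km.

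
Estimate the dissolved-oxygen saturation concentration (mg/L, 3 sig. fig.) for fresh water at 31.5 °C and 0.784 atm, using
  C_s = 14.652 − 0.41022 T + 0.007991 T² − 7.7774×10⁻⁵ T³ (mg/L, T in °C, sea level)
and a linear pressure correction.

C_s ≈ 5.67 mg/L

At sea level: C_s = 14.652 − 0.41022×31.5 + 0.007991×31.5² − 7.7774×10⁻⁵×31.5³ = 7.228 mg/L.
Pressure correction: C_s' = 7.228 × 0.784 = 5.667 mg/L.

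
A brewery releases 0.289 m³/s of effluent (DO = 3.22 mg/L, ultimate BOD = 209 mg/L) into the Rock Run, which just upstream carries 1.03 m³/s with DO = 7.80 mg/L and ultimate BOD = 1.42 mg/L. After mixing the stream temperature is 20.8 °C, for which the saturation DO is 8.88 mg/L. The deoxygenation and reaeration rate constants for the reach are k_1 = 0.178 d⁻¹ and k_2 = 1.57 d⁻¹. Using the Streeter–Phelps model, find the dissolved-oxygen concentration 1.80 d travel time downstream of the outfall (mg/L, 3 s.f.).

DO ≈ 4.76 mg/L

Mixed DO = (1.03×7.80 + 0.289×3.22)/(1.03+0.289) = 8.965/1.319 = 6.796 mg/L.
Mixed L₀ = (1.03×1.42 + 0.289×209)/(1.319) = 61.86/1.319 = 46.90 mg/L.
Initial deficit D₀ = C_s − DO₀ = 8.88 − 6.796 = 2.084 mg/L.
D(1.80) = [0.178×46.90/(1.57−0.178)](e^(−0.178×1.80) − e^(−1.57×1.80)) + 2.084 e^(−1.57×1.80)
= 5.998 × (0.7259 − 0.05925) + 2.084 × 0.05925 = 4.121 mg/L.
DO = 8.88 − 4.121 = 4.759 mg/L.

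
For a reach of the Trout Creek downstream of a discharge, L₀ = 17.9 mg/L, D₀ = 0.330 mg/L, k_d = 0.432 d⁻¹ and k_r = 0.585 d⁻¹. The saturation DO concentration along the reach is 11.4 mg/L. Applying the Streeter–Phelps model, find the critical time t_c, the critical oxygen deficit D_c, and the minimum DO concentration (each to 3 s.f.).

With k_r/k_d = 1.354 and 1 − D₀(k_r−k_d)/(k_d L₀) = 0.9935,
t_c = ln(1.354 × 0.9935) / (0.585 − 0.432) = ln(1.345) / 0.1530 = 0.2966/0.1530 = 1.939 d.
D_c = (k_d/k_r) L₀ e^(−k_d t_c) = (0.432/0.585) × 17.9 × e^(−0.432×1.939) = 0.7385 × 17.9 × 0.4328 = 5.720 mg/L.
Minimum DO = C_s − D_c = 11.4 − 5.720 = 5.680 mg/L.

t_c ≈ 1.94 d; D_c ≈ 5.72 mg/L; min DO ≈ 5.68 mg/L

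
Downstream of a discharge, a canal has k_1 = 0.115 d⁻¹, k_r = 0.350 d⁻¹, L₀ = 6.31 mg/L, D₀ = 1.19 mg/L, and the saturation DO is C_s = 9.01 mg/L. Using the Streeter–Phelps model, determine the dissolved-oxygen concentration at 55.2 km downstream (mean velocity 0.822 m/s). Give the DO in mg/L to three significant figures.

Travel time t = x/v = 55.2 km / (0.822 m/s) = 55200 m / 0.822 m/s = 67150 s = 0.7772 d.
k_1 L₀/(k_r−k_1) = 0.115×6.31/(0.350−0.115) = 0.7257/0.2350 = 3.088 mg/L.
e^(−k_1 t) = e^(−0.115×0.7772) = 0.9145; e^(−k_r t) = e^(−0.350×0.7772) = 0.7618.
D = 3.088 × (0.9145 − 0.7618) + 1.19 × 0.7618 = 0.4714 + 0.9066 = 1.378 mg/L.
DO = C_s − D = 9.01 − 1.378 = 7.632 mg/L.

DO ≈ 7.63 mg/L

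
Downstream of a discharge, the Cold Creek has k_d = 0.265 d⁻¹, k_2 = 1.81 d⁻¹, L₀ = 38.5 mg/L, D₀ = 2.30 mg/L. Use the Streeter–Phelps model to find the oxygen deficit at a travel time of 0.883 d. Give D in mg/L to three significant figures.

D ≈ 4.36 mg/L

k_d L₀/(k_2−k_d) = 0.265×38.5/(1.81−0.265) = 10.20/1.545 = 6.604 mg/L.
e^(−k_d t) = e^(−0.265×0.8830) = 0.7914; e^(−k_2 t) = e^(−1.81×0.8830) = 0.2023.
D = 6.604 × (0.7914 − 0.2023) + 2.30 × 0.2023 = 3.890 + 0.4652 = 4.355 mg/L.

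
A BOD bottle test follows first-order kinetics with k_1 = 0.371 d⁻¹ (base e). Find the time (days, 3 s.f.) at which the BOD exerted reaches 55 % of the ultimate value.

t ≈ 2.15 d

y/L₀ = 1 − e^(−k_1 t) = 0.55 ⇒ e^(−k_1 t) = 0.450
t = −ln(0.450) / 0.371 = 0.7985 / 0.371 = 2.152 d.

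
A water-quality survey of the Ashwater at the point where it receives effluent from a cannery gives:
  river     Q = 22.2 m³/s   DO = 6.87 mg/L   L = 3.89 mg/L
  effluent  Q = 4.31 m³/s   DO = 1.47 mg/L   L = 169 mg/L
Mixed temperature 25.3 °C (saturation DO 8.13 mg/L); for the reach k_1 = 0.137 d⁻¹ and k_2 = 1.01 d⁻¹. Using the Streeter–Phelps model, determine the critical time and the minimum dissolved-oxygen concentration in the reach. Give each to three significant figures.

t_c ≈ 1.62 d; minimum DO ≈ 4.79 mg/L

Mixed DO = (22.2×6.87 + 4.31×1.47)/(22.2+4.31) = 158.8/26.51 = 5.992 mg/L.
Mixed L₀ = (22.2×3.89 + 4.31×169)/(26.51) = 814.7/26.51 = 30.73 mg/L.
Initial deficit D₀ = C_s − DO₀ = 8.13 − 5.992 = 2.138 mg/L.
t_c = (1/0.8730) ln[(1.01/0.137)(1 − 2.138×0.8730/(0.137×30.73))] = 1.145 × ln(4.104) = 1.617 d.
D_c = (0.137/1.01) × 30.73 × e^(−0.137×1.617) = 0.1356 × 30.73 × 0.8012 = 3.340 mg/L.
Minimum DO = 8.13 − 3.340 = 4.790 mg/L.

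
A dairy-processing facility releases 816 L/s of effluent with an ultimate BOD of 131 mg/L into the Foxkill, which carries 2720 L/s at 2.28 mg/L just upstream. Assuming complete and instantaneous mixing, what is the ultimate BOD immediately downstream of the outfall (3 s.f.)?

Flow-weighted mixing: C = (Q_r C_r + Q_w C_w)/(Q_r + Q_w)
= (2720×2.28 + 816×131)/(2720 + 816) = 113100/3536 = 31.98 mg/L.

32.0 mg/L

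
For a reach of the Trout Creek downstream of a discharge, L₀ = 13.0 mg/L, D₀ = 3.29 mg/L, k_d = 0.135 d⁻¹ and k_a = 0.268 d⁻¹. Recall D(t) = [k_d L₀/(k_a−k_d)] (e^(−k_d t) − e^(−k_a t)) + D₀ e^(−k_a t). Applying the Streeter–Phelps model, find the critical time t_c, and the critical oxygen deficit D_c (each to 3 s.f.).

t_c ≈ 3.00 d; D_c ≈ 4.37 mg/L

With k_a/k_d = 1.985 and 1 − D₀(k_a−k_d)/(k_d L₀) = 0.7507,
t_c = ln(1.985 × 0.7507) / (0.268 − 0.135) = ln(1.490) / 0.1330 = 0.3989/0.1330 = 2.999 d.
L(t_c) = L₀ e^(−k_d t_c) = 13.0 × 0.6670 = 8.671 mg/L, and at the critical point k_a D_c = k_d L, so D_c = (0.135/0.268) × 8.671 = 4.368 mg/L.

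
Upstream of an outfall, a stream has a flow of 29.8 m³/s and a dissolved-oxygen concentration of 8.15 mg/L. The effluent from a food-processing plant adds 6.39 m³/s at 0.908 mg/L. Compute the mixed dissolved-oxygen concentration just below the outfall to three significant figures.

6.87 mg/L

Flow-weighted mixing: C = (Q_r C_r + Q_w C_w)/(Q_r + Q_w)
= (29.8×8.15 + 6.39×0.908)/(29.8 + 6.39) = 248.7/36.19 = 6.871 mg/L.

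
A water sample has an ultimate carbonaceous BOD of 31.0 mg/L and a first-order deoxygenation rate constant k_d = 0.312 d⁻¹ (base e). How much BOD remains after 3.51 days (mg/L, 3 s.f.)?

L_t = L₀ e^(−k_d t) = 31.0 × e^(−0.312×3.51) = 31.0 × 0.3345 = 10.37 mg/L.

L ≈ 10.4 mg/L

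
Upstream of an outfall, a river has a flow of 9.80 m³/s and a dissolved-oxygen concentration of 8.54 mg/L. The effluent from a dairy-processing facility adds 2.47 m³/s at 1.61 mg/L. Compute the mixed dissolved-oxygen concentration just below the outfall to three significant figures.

Flow-weighted mixing: C = (Q_r C_r + Q_w C_w)/(Q_r + Q_w)
= (9.80×8.54 + 2.47×1.61)/(9.80 + 2.47) = 87.67/12.27 = 7.145 mg/L.

7.14 mg/L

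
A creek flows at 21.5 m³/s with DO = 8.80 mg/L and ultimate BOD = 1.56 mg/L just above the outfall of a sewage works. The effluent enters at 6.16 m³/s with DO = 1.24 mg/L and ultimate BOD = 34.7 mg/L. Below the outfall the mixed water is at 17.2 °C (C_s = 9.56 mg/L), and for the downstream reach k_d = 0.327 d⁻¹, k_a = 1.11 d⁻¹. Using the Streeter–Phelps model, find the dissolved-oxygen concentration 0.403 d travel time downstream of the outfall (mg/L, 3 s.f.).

Mixed DO = (21.5×8.80 + 6.16×1.24)/(21.5+6.16) = 196.8/27.66 = 7.116 mg/L.
Mixed L₀ = (21.5×1.56 + 6.16×34.7)/(27.66) = 247.3/27.66 = 8.940 mg/L.
Initial deficit D₀ = C_s − DO₀ = 9.56 − 7.116 = 2.444 mg/L.
D(0.403) = [0.327×8.940/(1.11−0.327)](e^(−0.327×0.403) − e^(−1.11×0.403)) + 2.444 e^(−1.11×0.403)
= 3.734 × (0.8765 − 0.6393) + 2.444 × 0.6393 = 2.448 mg/L.
DO = 9.56 − 2.448 = 7.112 mg/L.

DO ≈ 7.11 mg/L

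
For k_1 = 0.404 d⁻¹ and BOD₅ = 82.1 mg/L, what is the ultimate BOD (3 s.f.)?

L₀ ≈ 94.7 mg/L

BOD₅ = L₀(1 − e^(−5k_1)) ⇒ L₀ = BOD₅ / (1 − e^(−5×0.404))
= 82.1 / (1 − 0.1327) = 82.1 / 0.8673 = 94.66 mg/L.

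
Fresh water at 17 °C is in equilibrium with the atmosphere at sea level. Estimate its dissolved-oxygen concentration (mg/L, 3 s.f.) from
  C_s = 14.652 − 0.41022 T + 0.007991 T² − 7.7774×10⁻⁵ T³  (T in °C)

C_s ≈ 9.61 mg/L

C_s = 14.652 − 0.41022×17 + 0.007991×17² − 7.7774×10⁻⁵×17³ = 9.606 mg/L.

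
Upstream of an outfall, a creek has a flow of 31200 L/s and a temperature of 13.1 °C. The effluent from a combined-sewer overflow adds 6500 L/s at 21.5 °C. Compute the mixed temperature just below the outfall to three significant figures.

Flow-weighted mixing: C = (Q_r C_r + Q_w C_w)/(Q_r + Q_w)
= (31200×13.1 + 6500×21.5)/(31200 + 6500) = 548500/37700 = 14.55 °C.

14.5 °C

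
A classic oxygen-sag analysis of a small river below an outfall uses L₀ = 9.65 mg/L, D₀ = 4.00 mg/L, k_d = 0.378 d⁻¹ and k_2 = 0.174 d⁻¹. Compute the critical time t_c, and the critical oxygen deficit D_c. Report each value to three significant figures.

t_c ≈ 2.81 d; D_c ≈ 7.24 mg/L

At the critical point dD/dt = 0, so k_d L₀ e^(−k_d t) = k_2 D. Substituting D(t) from the Streeter–Phelps equation and solving for t gives
t_c = ln[(k_2/k_d)(1 − D₀(k_2−k_d)/(k_d L₀))] / (k_2−k_d).
Here k_2−k_d = -0.2040 d⁻¹ and 1 − D₀(k_2−k_d)/(k_d L₀) = 1 − 4.00×-0.2040/(0.378×9.65) = 1.224, so
t_c = ln(0.4603 × 1.224) / -0.2040 = -0.5740 / -0.2040 = 2.814 d.
L(t_c) = L₀ e^(−k_d t_c) = 9.65 × 0.3452 = 3.332 mg/L, and at the critical point k_2 D_c = k_d L, so D_c = (0.378/0.174) × 3.332 = 7.238 mg/L.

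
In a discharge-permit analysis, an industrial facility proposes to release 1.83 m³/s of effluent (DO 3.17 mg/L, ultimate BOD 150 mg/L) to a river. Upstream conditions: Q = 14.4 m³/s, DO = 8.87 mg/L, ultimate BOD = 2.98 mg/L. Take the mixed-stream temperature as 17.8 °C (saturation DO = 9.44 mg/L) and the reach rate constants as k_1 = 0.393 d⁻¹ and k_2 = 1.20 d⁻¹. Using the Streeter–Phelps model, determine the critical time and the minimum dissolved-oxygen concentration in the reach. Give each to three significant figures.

t_c ≈ 1.21 d; minimum DO ≈ 5.47 mg/L

Mixed DO = (14.4×8.87 + 1.83×3.17)/(14.4+1.83) = 133.5/16.23 = 8.227 mg/L.
Mixed L₀ = (14.4×2.98 + 1.83×150)/(16.23) = 317.4/16.23 = 19.56 mg/L.
Initial deficit D₀ = C_s − DO₀ = 9.44 − 8.227 = 1.213 mg/L.
t_c = (1/0.8070) ln[(1.20/0.393)(1 − 1.213×0.8070/(0.393×19.56))] = 1.239 × ln(2.665) = 1.214 d.
D_c = (0.393/1.20) × 19.56 × e^(−0.393×1.214) = 0.3275 × 19.56 × 0.6205 = 3.974 mg/L.
Minimum DO = 9.44 − 3.974 = 5.466 mg/L.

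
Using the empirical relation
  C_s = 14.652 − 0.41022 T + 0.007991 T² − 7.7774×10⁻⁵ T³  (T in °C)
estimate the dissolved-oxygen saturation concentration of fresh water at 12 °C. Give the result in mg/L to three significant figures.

C_s ≈ 10.7 mg/L

C_s = 14.652 − 0.41022×12 + 0.007991×12² − 7.7774×10⁻⁵×12³ = 10.75 mg/L.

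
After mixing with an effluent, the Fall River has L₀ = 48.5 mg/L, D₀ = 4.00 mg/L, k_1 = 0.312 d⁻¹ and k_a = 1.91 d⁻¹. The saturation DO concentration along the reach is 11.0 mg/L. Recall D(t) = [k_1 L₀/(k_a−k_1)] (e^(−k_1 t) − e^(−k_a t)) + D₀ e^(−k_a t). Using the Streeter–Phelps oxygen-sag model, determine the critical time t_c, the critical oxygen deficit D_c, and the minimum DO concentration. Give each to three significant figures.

t_c ≈ 0.790 d; D_c ≈ 6.19 mg/L; min DO ≈ 4.81 mg/L

t_c = [1/(k_a−k_1)] ln[(k_a/k_1)(1 − D₀(k_a−k_1)/(k_1 L₀))]
= [1/(1.91−0.312)] ln[(1.91/0.312)(1 − 4.00×1.598/(0.312×48.5))]
= (1/1.598) ln[6.122 × 0.5776] = 0.6258 × ln(3.536) = 0.6258 × 1.263 = 0.7903 d.
D_c = (k_1/k_a) L₀ e^(−k_1 t_c) = (0.312/1.91) × 48.5 × e^(−0.312×0.7903) = 0.1634 × 48.5 × 0.7815 = 6.191 mg/L.
Minimum DO = C_s − D_c = 11.0 − 6.191 = 4.809 mg/L.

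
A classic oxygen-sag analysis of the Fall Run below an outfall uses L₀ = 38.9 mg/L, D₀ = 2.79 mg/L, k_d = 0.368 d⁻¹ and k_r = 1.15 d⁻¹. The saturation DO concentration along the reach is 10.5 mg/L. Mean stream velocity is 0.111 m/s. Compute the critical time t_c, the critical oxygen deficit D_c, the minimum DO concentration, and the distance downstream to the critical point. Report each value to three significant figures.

t_c = [1/(k_r−k_d)] ln[(k_r/k_d)(1 − D₀(k_r−k_d)/(k_d L₀))]
= [1/(1.15−0.368)] ln[(1.15/0.368)(1 − 2.79×0.7820/(0.368×38.9))]
= (1/0.7820) ln[3.125 × 0.8476] = 1.279 × ln(2.649) = 1.279 × 0.9741 = 1.246 d.
D_c = (k_d/k_r) L₀ e^(−k_d t_c) = (0.368/1.15) × 38.9 × e^(−0.368×1.246) = 0.3200 × 38.9 × 0.6323 = 7.871 mg/L.
Minimum DO = C_s − D_c = 10.5 − 7.871 = 2.629 mg/L.
x_c = v t_c = 0.111 m/s × 1.246 d × 86400 s/d = 11950 m ≈ 11.9 km.

t_c ≈ 1.25 d; D_c ≈ 7.87 mg/L; min DO ≈ 2.63 mg/L; x_c ≈ 11.9 km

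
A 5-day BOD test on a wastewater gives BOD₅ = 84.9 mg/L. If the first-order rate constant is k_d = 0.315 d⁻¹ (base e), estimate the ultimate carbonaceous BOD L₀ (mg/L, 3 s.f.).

BOD₅ = L₀(1 − e^(−5k_d)) ⇒ L₀ = BOD₅ / (1 − e^(−5×0.315))
= 84.9 / (1 − 0.2070) = 84.9 / 0.7930 = 107.1 mg/L.

L₀ ≈ 107 mg/L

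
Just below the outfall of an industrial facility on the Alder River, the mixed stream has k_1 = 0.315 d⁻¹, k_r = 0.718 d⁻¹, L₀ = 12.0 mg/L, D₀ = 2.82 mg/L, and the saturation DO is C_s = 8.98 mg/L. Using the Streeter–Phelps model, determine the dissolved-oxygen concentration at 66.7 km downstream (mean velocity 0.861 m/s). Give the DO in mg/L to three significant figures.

Travel time t = x/v = 66.7 km / (0.861 m/s) = 66700 m / 0.861 m/s = 77470 s = 0.8966 d.
k_1 L₀/(k_r−k_1) = 0.315×12.0/(0.718−0.315) = 3.780/0.4030 = 9.380 mg/L.
e^(−k_1 t) = e^(−0.315×0.8966) = 0.7539; e^(−k_r t) = e^(−0.718×0.8966) = 0.5253.
D = 9.380 × (0.7539 − 0.5253) + 2.82 × 0.5253 = 2.145 + 1.481 = 3.626 mg/L.
DO = C_s − D = 8.98 − 3.626 = 5.354 mg/L.

DO ≈ 5.35 mg/L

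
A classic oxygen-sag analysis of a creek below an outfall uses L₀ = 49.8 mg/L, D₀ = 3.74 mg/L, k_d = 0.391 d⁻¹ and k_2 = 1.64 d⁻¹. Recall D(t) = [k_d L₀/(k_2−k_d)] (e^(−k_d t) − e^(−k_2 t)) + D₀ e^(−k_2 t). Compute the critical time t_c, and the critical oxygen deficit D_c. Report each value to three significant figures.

t_c ≈ 0.928 d; D_c ≈ 8.26 mg/L

With k_2/k_d = 4.194 and 1 − D₀(k_2−k_d)/(k_d L₀) = 0.7601,
t_c = ln(4.194 × 0.7601) / (1.64 − 0.391) = ln(3.188) / 1.249 = 1.159/1.249 = 0.9283 d.
D_c = (k_d/k_2) L₀ e^(−k_d t_c) = (0.391/1.64) × 49.8 × e^(−0.391×0.9283) = 0.2384 × 49.8 × 0.6956 = 8.259 mg/L.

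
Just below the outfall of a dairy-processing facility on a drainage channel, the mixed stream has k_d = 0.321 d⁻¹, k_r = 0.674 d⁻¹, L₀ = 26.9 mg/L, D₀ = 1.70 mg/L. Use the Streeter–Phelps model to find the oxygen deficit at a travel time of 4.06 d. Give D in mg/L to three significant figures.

k_d L₀/(k_r−k_d) = 0.321×26.9/(0.674−0.321) = 8.635/0.3530 = 24.46 mg/L.
e^(−k_d t) = e^(−0.321×4.060) = 0.2716; e^(−k_r t) = e^(−0.674×4.060) = 0.06480.
D = 24.46 × (0.2716 − 0.06480) + 1.70 × 0.06480 = 5.060 + 0.1102 = 5.170 mg/L.

D ≈ 5.17 mg/L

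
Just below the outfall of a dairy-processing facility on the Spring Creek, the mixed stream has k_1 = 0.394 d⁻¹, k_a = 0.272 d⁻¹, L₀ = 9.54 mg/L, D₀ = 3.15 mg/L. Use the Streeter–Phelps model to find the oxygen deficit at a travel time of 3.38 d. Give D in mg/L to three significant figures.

D ≈ 5.41 mg/L

k_1 L₀/(k_a−k_1) = 0.394×9.54/(0.272−0.394) = 3.759/-0.1220 = -30.81 mg/L.
e^(−k_1 t) = e^(−0.394×3.380) = 0.2640; e^(−k_a t) = e^(−0.272×3.380) = 0.3988.
D = -30.81 × (0.2640 − 0.3988) + 3.15 × 0.3988 = 4.152 + 1.256 = 5.408 mg/L.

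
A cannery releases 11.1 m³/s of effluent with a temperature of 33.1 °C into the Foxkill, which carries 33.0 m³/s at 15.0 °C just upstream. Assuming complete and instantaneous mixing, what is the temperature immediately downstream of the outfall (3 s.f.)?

Flow-weighted mixing: C = (Q_r C_r + Q_w C_w)/(Q_r + Q_w)
= (33.0×15.0 + 11.1×33.1)/(33.0 + 11.1) = 862.4/44.10 = 19.56 °C.

19.6 °C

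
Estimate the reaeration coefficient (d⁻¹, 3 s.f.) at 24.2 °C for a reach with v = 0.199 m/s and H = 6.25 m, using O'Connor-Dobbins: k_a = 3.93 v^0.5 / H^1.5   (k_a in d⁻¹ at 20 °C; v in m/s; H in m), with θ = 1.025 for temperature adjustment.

k_a(20) = 3.93 × 0.199^0.5 / 6.25^1.5 = 3.93 × 0.4461 / 15.62 = 0.1122 d⁻¹.
k_a(24.2) = 0.1122 × 1.025^(24.2−20) = 0.1122 × 1.109 = 0.1245 d⁻¹.

k_a ≈ 0.124 d⁻¹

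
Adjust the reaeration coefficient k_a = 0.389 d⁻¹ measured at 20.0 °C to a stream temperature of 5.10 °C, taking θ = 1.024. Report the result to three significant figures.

k_a ≈ 0.273 d⁻¹

k_a(T₂) = k_a(T₁) · θ^(T₂−T₁) = 0.389 × 1.024^(5.10−20.0)
= 0.389 × 1.024^-14.9 = 0.389 × 0.7023 = 0.2732 d⁻¹.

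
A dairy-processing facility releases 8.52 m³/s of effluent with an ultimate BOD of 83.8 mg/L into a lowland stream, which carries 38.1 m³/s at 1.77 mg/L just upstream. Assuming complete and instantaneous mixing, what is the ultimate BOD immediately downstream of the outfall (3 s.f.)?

Flow-weighted mixing: C = (Q_r C_r + Q_w C_w)/(Q_r + Q_w)
= (38.1×1.77 + 8.52×83.8)/(38.1 + 8.52) = 781.4/46.62 = 16.76 mg/L.

16.8 mg/L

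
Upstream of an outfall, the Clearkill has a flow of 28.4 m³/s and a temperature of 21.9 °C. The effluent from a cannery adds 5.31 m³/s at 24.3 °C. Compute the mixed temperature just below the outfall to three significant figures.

22.3 °C

Flow-weighted mixing: C = (Q_r C_r + Q_w C_w)/(Q_r + Q_w)
= (28.4×21.9 + 5.31×24.3)/(28.4 + 5.31) = 751.0/33.71 = 22.28 °C.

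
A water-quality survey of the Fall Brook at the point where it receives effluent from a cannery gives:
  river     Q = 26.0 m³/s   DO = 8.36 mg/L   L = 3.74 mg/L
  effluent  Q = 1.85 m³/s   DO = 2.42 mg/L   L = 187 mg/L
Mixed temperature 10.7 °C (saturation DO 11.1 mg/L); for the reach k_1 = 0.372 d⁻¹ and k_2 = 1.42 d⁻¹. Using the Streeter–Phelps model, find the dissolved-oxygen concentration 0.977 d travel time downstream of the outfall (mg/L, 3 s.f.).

Mixed DO = (26.0×8.36 + 1.85×2.42)/(26.0+1.85) = 221.8/27.85 = 7.965 mg/L.
Mixed L₀ = (26.0×3.74 + 1.85×187)/(27.85) = 443.2/27.85 = 15.91 mg/L.
Initial deficit D₀ = C_s − DO₀ = 11.1 − 7.965 = 3.135 mg/L.
D(0.977) = [0.372×15.91/(1.42−0.372)](e^(−0.372×0.977) − e^(−1.42×0.977)) + 3.135 e^(−1.42×0.977)
= 5.649 × (0.6953 − 0.2497) + 3.135 × 0.2497 = 3.300 mg/L.
DO = 11.1 − 3.300 = 7.800 mg/L.

DO ≈ 7.80 mg/L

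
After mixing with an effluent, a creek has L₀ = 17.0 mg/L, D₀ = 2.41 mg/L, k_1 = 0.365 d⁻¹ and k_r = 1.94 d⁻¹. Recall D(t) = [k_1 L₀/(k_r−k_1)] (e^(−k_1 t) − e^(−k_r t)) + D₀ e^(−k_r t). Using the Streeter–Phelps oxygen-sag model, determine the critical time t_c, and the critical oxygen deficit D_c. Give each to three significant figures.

At the critical point dD/dt = 0, so k_1 L₀ e^(−k_1 t) = k_r D. Substituting D(t) from the Streeter–Phelps equation and solving for t gives
t_c = ln[(k_r/k_1)(1 − D₀(k_r−k_1)/(k_1 L₀))] / (k_r−k_1).
Here k_r−k_1 = 1.575 d⁻¹ and 1 − D₀(k_r−k_1)/(k_1 L₀) = 1 − 2.41×1.575/(0.365×17.0) = 0.3883, so
t_c = ln(5.315 × 0.3883) / 1.575 = 0.7245 / 1.575 = 0.4600 d.
D_c = (k_1/k_r) L₀ e^(−k_1 t_c) = (0.365/1.94) × 17.0 × e^(−0.365×0.4600) = 0.1881 × 17.0 × 0.8454 = 2.704 mg/L.

t_c ≈ 0.460 d; D_c ≈ 2.70 mg/L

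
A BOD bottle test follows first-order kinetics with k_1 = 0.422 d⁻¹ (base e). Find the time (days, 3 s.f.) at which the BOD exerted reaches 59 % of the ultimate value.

t ≈ 2.11 d

y/L₀ = 1 − e^(−k_1 t) = 0.59 ⇒ e^(−k_1 t) = 0.410
t = −ln(0.410) / 0.422 = 0.8916 / 0.422 = 2.113 d.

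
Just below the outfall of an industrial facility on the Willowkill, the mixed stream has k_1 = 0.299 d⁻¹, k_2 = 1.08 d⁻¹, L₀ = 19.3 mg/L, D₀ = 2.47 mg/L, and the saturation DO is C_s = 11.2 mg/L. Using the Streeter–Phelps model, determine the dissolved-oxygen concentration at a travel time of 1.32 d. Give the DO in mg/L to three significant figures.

DO ≈ 7.40 mg/L

k_1 L₀/(k_2−k_1) = 0.299×19.3/(1.08−0.299) = 5.771/0.7810 = 7.389 mg/L.
e^(−k_1 t) = e^(−0.299×1.320) = 0.6739; e^(−k_2 t) = e^(−1.08×1.320) = 0.2404.
D = 7.389 × (0.6739 − 0.2404) + 2.47 × 0.2404 = 3.203 + 0.5937 = 3.797 mg/L.
DO = C_s − D = 11.2 − 3.797 = 7.403 mg/L.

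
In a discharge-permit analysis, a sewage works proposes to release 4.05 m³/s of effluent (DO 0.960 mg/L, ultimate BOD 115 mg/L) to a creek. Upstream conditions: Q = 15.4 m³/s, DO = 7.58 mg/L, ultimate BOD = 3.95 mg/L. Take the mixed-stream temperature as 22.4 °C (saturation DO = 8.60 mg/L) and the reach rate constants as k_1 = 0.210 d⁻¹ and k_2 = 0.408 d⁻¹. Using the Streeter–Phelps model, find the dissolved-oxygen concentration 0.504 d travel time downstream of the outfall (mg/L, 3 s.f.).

DO ≈ 4.19 mg/L

Mixed DO = (15.4×7.58 + 4.05×0.960)/(15.4+4.05) = 120.6/19.45 = 6.202 mg/L.
Mixed L₀ = (15.4×3.95 + 4.05×115)/(19.45) = 526.6/19.45 = 27.07 mg/L.
Initial deficit D₀ = C_s − DO₀ = 8.60 − 6.202 = 2.398 mg/L.
D(0.504) = [0.210×27.07/(0.408−0.210)](e^(−0.210×0.504) − e^(−0.408×0.504)) + 2.398 e^(−0.408×0.504)
= 28.71 × (0.8996 − 0.8141) + 2.398 × 0.8141 = 4.406 mg/L.
DO = 8.60 − 4.406 = 4.194 mg/L.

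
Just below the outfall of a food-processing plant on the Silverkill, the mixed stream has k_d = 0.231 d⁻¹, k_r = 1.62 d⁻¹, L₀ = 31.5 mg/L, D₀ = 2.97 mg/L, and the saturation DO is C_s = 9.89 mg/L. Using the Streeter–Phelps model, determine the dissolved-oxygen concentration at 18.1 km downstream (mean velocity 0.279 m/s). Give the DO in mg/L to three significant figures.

Travel time t = x/v = 18.1 km / (0.279 m/s) = 18100 m / 0.279 m/s = 64870 s = 0.7509 d.
k_d L₀/(k_r−k_d) = 0.231×31.5/(1.62−0.231) = 7.277/1.389 = 5.239 mg/L.
e^(−k_d t) = e^(−0.231×0.7509) = 0.8408; e^(−k_r t) = e^(−1.62×0.7509) = 0.2963.
D = 5.239 × (0.8408 − 0.2963) + 2.97 × 0.2963 = 2.852 + 0.8800 = 3.732 mg/L.
DO = C_s − D = 9.89 − 3.732 = 6.158 mg/L.

DO ≈ 6.16 mg/L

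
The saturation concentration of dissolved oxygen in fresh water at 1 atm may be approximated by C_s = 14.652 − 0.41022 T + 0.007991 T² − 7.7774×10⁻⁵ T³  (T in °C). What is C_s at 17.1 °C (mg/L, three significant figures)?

C_s = 14.652 − 0.41022×17.1 + 0.007991×17.1² − 7.7774×10⁻⁵×17.1³ = 9.585 mg/L.

C_s ≈ 9.58 mg/L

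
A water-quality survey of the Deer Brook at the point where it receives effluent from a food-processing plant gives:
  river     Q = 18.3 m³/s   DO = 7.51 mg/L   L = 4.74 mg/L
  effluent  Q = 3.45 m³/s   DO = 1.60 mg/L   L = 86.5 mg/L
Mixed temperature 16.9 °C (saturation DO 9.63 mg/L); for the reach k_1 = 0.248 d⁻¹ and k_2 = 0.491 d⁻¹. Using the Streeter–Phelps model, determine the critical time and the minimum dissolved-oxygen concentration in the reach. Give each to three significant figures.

t_c ≈ 2.05 d; minimum DO ≈ 4.25 mg/L

Mixed DO = (18.3×7.51 + 3.45×1.60)/(18.3+3.45) = 143.0/21.75 = 6.573 mg/L.
Mixed L₀ = (18.3×4.74 + 3.45×86.5)/(21.75) = 385.2/21.75 = 17.71 mg/L.
Initial deficit D₀ = C_s − DO₀ = 9.63 − 6.573 = 3.057 mg/L.
t_c = (1/0.2430) ln[(0.491/0.248)(1 − 3.057×0.2430/(0.248×17.71))] = 4.115 × ln(1.645) = 2.048 d.
D_c = (0.248/0.491) × 17.71 × e^(−0.248×2.048) = 0.5051 × 17.71 × 0.6017 = 5.382 mg/L.
Minimum DO = 9.63 − 5.382 = 4.248 mg/L.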